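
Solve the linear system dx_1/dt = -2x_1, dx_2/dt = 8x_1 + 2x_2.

x_1(t) = c_2e^(-2t), x_2(t) = -c_1e^(2t) - 2c_2e^(-2t)

Coefficient matrix A = [[-2, 0], [8, 2]].
Characteristic polynomial det(A - λI) = λ^2 - 4 = 0.
Eigenvalues λ = 2, -2.
For λ=2: (A-λI) row 1 is [-4, 0], so an eigenvector is (0, -1).
For λ=-2: (A-λI) row 2 is [8, 4], so an eigenvector is (1, -2).
General solution: c_1e^(2t)(0,-1) + c_2e^(-2t)(1,-2).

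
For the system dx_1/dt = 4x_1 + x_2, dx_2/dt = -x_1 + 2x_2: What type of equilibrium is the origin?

A = [[4,1],[-1,2]]; det(A-λI) = λ^2 - 6λ + 9.
repeated λ = 3 with a single eigenvector.

unstable improper node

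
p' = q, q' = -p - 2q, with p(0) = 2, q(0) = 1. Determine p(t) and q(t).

p(t) = 3te^(-t) + 2e^(-t), q(t) = -3te^(-t) + e^(-t)

Coefficient matrix A = [[0, 1], [-1, -2]].
Characteristic polynomial det(A - λI) = λ^2 + 2λ + 1 = 0.
Single eigenvalue λ = -1 with algebraic multiplicity 2.
Eigenvector v = (1,-1); generalized eigenvector w with (A-λI)w=v is (1,0).
General solution: e^(-t)[c_1·v + c_2·(t·v + w)].
Applying p(0)=2, q(0)=1 gives c_1=-1, c_2=3.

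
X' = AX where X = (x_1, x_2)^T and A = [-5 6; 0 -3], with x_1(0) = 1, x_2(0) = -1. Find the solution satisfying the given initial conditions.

Coefficient matrix A = [[-5, 6], [0, -3]].
Characteristic polynomial det(A - λI) = λ^2 + 8λ + 15 = 0.
Eigenvalues λ = -5, -3.
For λ=-5: (A-λI) row 1 is [0, 6], so an eigenvector is (-1, 0).
For λ=-3: (A-λI) row 1 is [-2, 6], so an eigenvector is (3, 1).
General solution: K_1e^(-5t)(-1,0) + K_2e^(-3t)(3,1).
Applying x_1(0)=1, x_2(0)=-1 gives K_1=-4, K_2=-1.

x_1(t) = -3e^(-3t) + 4e^(-5t), x_2(t) = -e^(-3t)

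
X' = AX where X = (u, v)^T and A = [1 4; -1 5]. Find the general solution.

Coefficient matrix A = [[1, 4], [-1, 5]].
Characteristic polynomial det(A - λI) = λ^2 - 6λ + 9 = 0.
Single eigenvalue λ = 3 with algebraic multiplicity 2.
Eigenvector v = (-2,-1); generalized eigenvector w with (A-λI)w=v is (3,1).
General solution: e^(3t)[c_1·v + c_2·(t·v + w)].

u(t) = -2c_1e^(3t) - 2c_2te^(3t) + 3c_2e^(3t), v(t) = -c_1e^(3t) - c_2te^(3t) + c_2e^(3t)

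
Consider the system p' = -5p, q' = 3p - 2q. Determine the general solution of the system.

Coefficient matrix A = [[-5, 0], [3, -2]].
Characteristic polynomial det(A - λI) = λ^2 + 7λ + 10 = 0.
Eigenvalues λ = -5, -2.
For λ=-5: (A-λI) row 2 is [3, 3], so an eigenvector is (-1, 1).
For λ=-2: (A-λI) row 1 is [-3, 0], so an eigenvector is (0, 1).
General solution: c_1e^(-5t)(-1,1) + c_2e^(-2t)(0,1).

p(t) = -c_1e^(-5t), q(t) = c_1e^(-5t) + c_2e^(-2t)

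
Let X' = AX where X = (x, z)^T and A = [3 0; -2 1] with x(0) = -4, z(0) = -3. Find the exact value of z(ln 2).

18

A = [[3,0],[-2,1]]; eigenvalues λ = 1, 3.
Eigenvectors: (0,1) for λ=1, (-1,1) for λ=3.
From the initial condition, c_1 = -7, c_2 = 4.
z(ln 2) = (-7)(2^1)(1) + (4)(2^3)(1) = 18.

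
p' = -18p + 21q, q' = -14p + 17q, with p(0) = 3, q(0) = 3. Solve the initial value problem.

Coefficient matrix A = [[-18, 21], [-14, 17]].
Characteristic polynomial det(A - λI) = λ^2 + λ - 12 = 0.
Eigenvalues λ = -4, 3.
For λ=-4: (A-λI) row 1 is [-14, 21], so an eigenvector is (-3, -2).
For λ=3: (A-λI) row 1 is [-21, 21], so an eigenvector is (1, 1).
General solution: c_1e^(-4t)(-3,-2) + c_2e^(3t)(1,1).
Applying p(0)=3, q(0)=3 gives c_1=0, c_2=3.

p(t) = 3e^(3t), q(t) = 3e^(3t)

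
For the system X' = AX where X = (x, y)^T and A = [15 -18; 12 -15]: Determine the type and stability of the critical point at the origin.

A = [[15,-18],[12,-15]]; det(A-λI) = λ^2 - 9.
λ = 3, -3: opposite signs.

saddle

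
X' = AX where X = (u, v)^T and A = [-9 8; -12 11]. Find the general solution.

Coefficient matrix A = [[-9, 8], [-12, 11]].
Characteristic polynomial det(A - λI) = λ^2 - 2λ - 3 = 0.
Eigenvalues λ = -1, 3.
For λ=-1: (A-λI) row 1 is [-8, 8], so an eigenvector is (1, 1).
For λ=3: (A-λI) row 1 is [-12, 8], so an eigenvector is (-2, -3).
General solution: c_1e^(-t)(1,1) + c_2e^(3t)(-2,-3).

u(t) = c_1e^(-t) - 2c_2e^(3t), v(t) = c_1e^(-t) - 3c_2e^(3t)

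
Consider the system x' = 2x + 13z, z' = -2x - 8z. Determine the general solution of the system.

Coefficient matrix A = [[2, 13], [-2, -8]].
Characteristic polynomial det(A - λI) = λ^2 + 6λ + 10 = 0.
Eigenvalues λ = -3 ± i (complex conjugate pair).
For λ=-3+i: an eigenvector is (3,-1) - i(2,-1) = (3 - 2i, -1 + i).
A real fundamental pair from Re and Im of e^((-3+i)t)v: X_1 = e^(-3t)(cos(t)·(3,-1) + sin(t)·(2,-1)), X_2 = e^(-3t)(sin(t)·(3,-1) - cos(t)·(2,-1)).
General solution: c_1X_1 + c_2X_2.

x(t) = 2c_1e^(-3t)sin(t) + 3c_1e^(-3t)cos(t) + 3c_2e^(-3t)sin(t) - 2c_2e^(-3t)cos(t), z(t) = -c_1e^(-3t)sin(t) - c_1e^(-3t)cos(t) - c_2e^(-3t)sin(t) + c_2e^(-3t)cos(t)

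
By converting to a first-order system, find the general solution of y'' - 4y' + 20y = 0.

y(t) = K_1e^(2t)cos(4t) + K_2e^(2t)sin(4t)

Let x_1 = y, x_2 = y'. Then x_1' = x_2 and x_2' = -20x_1 + 4x_2.
A = [[0,1],[-20,4]]; det(A-λI) = λ^2 - 4λ + 20.
Eigenvalues λ = 2 ± 4i.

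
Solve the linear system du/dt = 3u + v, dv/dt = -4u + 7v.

u(t) = -c_1e^(5t) - c_2te^(5t), v(t) = -2c_1e^(5t) - 2c_2te^(5t) - c_2e^(5t)

Coefficient matrix A = [[3, 1], [-4, 7]].
Characteristic polynomial det(A - λI) = λ^2 - 10λ + 25 = 0.
Single eigenvalue λ = 5 with algebraic multiplicity 2.
Eigenvector v = (-1,-2); generalized eigenvector w with (A-λI)w=v is (0,-1).
General solution: e^(5t)[c_1·v + c_2·(t·v + w)].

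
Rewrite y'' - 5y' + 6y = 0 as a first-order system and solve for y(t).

Let x_1 = y, x_2 = y'. Then x_1' = x_2 and x_2' = -6x_1 + 5x_2.
A = [[0,1],[-6,5]]; det(A-λI) = λ^2 - 5λ + 6.
Eigenvalues λ = 3, 2 with eigenvectors (1,3), (1,2).

y(t) = C_1e^(3t) + C_2e^(2t)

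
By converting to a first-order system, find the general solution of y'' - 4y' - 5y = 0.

y(t) = K_1e^(5t) + K_2e^(-t)

Let x_1 = y, x_2 = y'. Then x_1' = x_2 and x_2' = 5x_1 + 4x_2.
A = [[0,1],[5,4]]; det(A-λI) = λ^2 - 4λ - 5.
Eigenvalues λ = 5, -1 with eigenvectors (1,5), (1,-1).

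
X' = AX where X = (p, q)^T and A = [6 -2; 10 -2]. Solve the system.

Coefficient matrix A = [[6, -2], [10, -2]].
Characteristic polynomial det(A - λI) = λ^2 - 4λ + 8 = 0.
Eigenvalues λ = 2 ± 2i (complex conjugate pair).
For λ=2+2i: an eigenvector is (0,-1) - i(1,2) = (0 - i, -1 - 2i).
A real fundamental pair from Re and Im of e^((2+2i)t)v: X_1 = e^(2t)(cos(2t)·(0,-1) + sin(2t)·(1,2)), X_2 = e^(2t)(sin(2t)·(0,-1) - cos(2t)·(1,2)).
General solution: K_1X_1 + K_2X_2.

p(t) = K_1e^(2t)sin(2t) - K_2e^(2t)cos(2t), q(t) = 2K_1e^(2t)sin(2t) - K_1e^(2t)cos(2t) - K_2e^(2t)sin(2t) - 2K_2e^(2t)cos(2t)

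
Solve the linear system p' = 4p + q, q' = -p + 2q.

Coefficient matrix A = [[4, 1], [-1, 2]].
Characteristic polynomial det(A - λI) = λ^2 - 6λ + 9 = 0.
Single eigenvalue λ = 3 with algebraic multiplicity 2.
Eigenvector v = (1,-1); generalized eigenvector w with (A-λI)w=v is (3,-2).
General solution: e^(3t)[c_1·v + c_2·(t·v + w)].

p(t) = c_1e^(3t) + c_2te^(3t) + 3c_2e^(3t), q(t) = -c_1e^(3t) - c_2te^(3t) - 2c_2e^(3t)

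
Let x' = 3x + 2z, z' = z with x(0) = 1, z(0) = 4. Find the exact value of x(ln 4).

A = [[3,2],[0,1]]; eigenvalues λ = 3, 1.
Eigenvectors: (-1,0) for λ=3, (1,-1) for λ=1.
From the initial condition, c_1 = -5, c_2 = -4.
x(ln 4) = (-5)(4^3)(-1) + (-4)(4^1)(1) = 304.

304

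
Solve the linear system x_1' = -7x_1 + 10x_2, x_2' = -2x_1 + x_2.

Coefficient matrix A = [[-7, 10], [-2, 1]].
Characteristic polynomial det(A - λI) = λ^2 + 6λ + 13 = 0.
Eigenvalues λ = -3 ± 2i (complex conjugate pair).
For λ=-3+2i: an eigenvector is (2,1) - i(1,0) = (2 - i, 1).
A real fundamental pair from Re and Im of e^((-3+2i)t)v: X_1 = e^(-3t)(cos(2t)·(2,1) + sin(2t)·(1,0)), X_2 = e^(-3t)(sin(2t)·(2,1) - cos(2t)·(1,0)).
General solution: C_1X_1 + C_2X_2.

x_1(t) = C_1e^(-3t)sin(2t) + 2C_1e^(-3t)cos(2t) + 2C_2e^(-3t)sin(2t) - C_2e^(-3t)cos(2t), x_2(t) = C_1e^(-3t)cos(2t) + C_2e^(-3t)sin(2t)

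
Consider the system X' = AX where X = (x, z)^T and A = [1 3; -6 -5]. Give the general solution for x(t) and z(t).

Coefficient matrix A = [[1, 3], [-6, -5]].
Characteristic polynomial det(A - λI) = λ^2 + 4λ + 13 = 0.
Eigenvalues λ = -2 ± 3i (complex conjugate pair).
For λ=-2+3i: an eigenvector is (1,-1) - i(0,-1) = (1, -1 + i).
A real fundamental pair from Re and Im of e^((-2+3i)t)v: X_1 = e^(-2t)(cos(3t)·(1,-1) + sin(3t)·(0,-1)), X_2 = e^(-2t)(sin(3t)·(1,-1) - cos(3t)·(0,-1)).
General solution: K_1X_1 + K_2X_2.

x(t) = K_1e^(-2t)cos(3t) + K_2e^(-2t)sin(3t), z(t) = -K_1e^(-2t)sin(3t) - K_1e^(-2t)cos(3t) - K_2e^(-2t)sin(3t) + K_2e^(-2t)cos(3t)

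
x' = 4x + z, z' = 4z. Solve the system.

Coefficient matrix A = [[4, 1], [0, 4]].
Characteristic polynomial det(A - λI) = λ^2 - 8λ + 16 = 0.
Single eigenvalue λ = 4 with algebraic multiplicity 2.
Eigenvector v = (1,0); generalized eigenvector w with (A-λI)w=v is (2,1).
General solution: e^(4t)[C_1·v + C_2·(t·v + w)].

x(t) = C_1e^(4t) + C_2te^(4t) + 2C_2e^(4t), z(t) = C_2e^(4t)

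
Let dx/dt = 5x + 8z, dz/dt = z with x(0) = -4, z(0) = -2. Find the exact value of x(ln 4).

A = [[5,8],[0,1]]; eigenvalues λ = 5, 1.
Eigenvectors: (-1,0) for λ=5, (-2,1) for λ=1.
From the initial condition, c_1 = 8, c_2 = -2.
x(ln 4) = (8)(4^5)(-1) + (-2)(4^1)(-2) = -8176.

-8176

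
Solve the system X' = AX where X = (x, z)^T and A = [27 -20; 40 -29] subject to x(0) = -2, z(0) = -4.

Coefficient matrix A = [[27, -20], [40, -29]].
Characteristic polynomial det(A - λI) = λ^2 + 2λ + 17 = 0.
Eigenvalues λ = -1 ± 4i (complex conjugate pair).
For λ=-1+4i: an eigenvector is (2,3) - i(-1,-1) = (2 + i, 3 + i).
A real fundamental pair from Re and Im of e^((-1+4i)t)v: X_1 = e^(-t)(cos(4t)·(2,3) + sin(4t)·(-1,-1)), X_2 = e^(-t)(sin(4t)·(2,3) - cos(4t)·(-1,-1)).
General solution: K_1X_1 + K_2X_2.
Applying x(0)=-2, z(0)=-4 gives K_1=-2, K_2=2.

x(t) = 6e^(-t)sin(4t) - 2e^(-t)cos(4t), z(t) = 8e^(-t)sin(4t) - 4e^(-t)cos(4t)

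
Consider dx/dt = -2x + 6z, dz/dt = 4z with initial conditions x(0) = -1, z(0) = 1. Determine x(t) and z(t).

Coefficient matrix A = [[-2, 6], [0, 4]].
Characteristic polynomial det(A - λI) = λ^2 - 2λ - 8 = 0.
Eigenvalues λ = 4, -2.
For λ=4: (A-λI) row 1 is [-6, 6], so an eigenvector is (1, 1).
For λ=-2: (A-λI) row 1 is [0, 6], so an eigenvector is (-1, 0).
General solution: K_1e^(4t)(1,1) + K_2e^(-2t)(-1,0).
Applying x(0)=-1, z(0)=1 gives K_1=1, K_2=2.

x(t) = e^(4t) - 2e^(-2t), z(t) = e^(4t)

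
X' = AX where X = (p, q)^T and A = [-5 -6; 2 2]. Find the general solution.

Coefficient matrix A = [[-5, -6], [2, 2]].
Characteristic polynomial det(A - λI) = λ^2 + 3λ + 2 = 0.
Eigenvalues λ = -1, -2.
For λ=-1: (A-λI) row 1 is [-4, -6], so an eigenvector is (3, -2).
For λ=-2: (A-λI) row 1 is [-3, -6], so an eigenvector is (2, -1).
General solution: K_1e^(-t)(3,-2) + K_2e^(-2t)(2,-1).

p(t) = 3K_1e^(-t) + 2K_2e^(-2t), q(t) = -2K_1e^(-t) - K_2e^(-2t)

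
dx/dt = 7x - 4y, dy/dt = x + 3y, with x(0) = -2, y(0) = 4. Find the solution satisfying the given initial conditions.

x(t) = -20te^(5t) - 2e^(5t), y(t) = -10te^(5t) + 4e^(5t)

Coefficient matrix A = [[7, -4], [1, 3]].
Characteristic polynomial det(A - λI) = λ^2 - 10λ + 25 = 0.
Single eigenvalue λ = 5 with algebraic multiplicity 2.
Eigenvector v = (2,1); generalized eigenvector w with (A-λI)w=v is (1,0).
General solution: e^(5t)[C_1·v + C_2·(t·v + w)].
Applying x(0)=-2, y(0)=4 gives C_1=4, C_2=-10.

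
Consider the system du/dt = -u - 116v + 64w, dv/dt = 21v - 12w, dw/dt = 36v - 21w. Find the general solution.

Coefficient matrix A = [[-1, -116, 64], [0, 21, -12], [0, 36, -21]].
det(A - λI) = 0 gives eigenvalues λ = -1, -3, 3.
For λ=-1: eigenvector (1,0,0).
For λ=-3: eigenvector (-6,1,2).
For λ=3: eigenvector (10,-2,-3).
General solution: C_1e^(-t)(1,0,0) + C_2e^(-3t)(-6,1,2) + C_3e^(3t)(10,-2,-3).

u(t) = C_1e^(-t) - 6C_2e^(-3t) + 10C_3e^(3t), v(t) = C_2e^(-3t) - 2C_3e^(3t), w(t) = 2C_2e^(-3t) - 3C_3e^(3t)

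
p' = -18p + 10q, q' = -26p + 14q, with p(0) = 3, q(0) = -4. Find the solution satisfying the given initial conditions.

Coefficient matrix A = [[-18, 10], [-26, 14]].
Characteristic polynomial det(A - λI) = λ^2 + 4λ + 8 = 0.
Eigenvalues λ = -2 ± 2i (complex conjugate pair).
For λ=-2+2i: an eigenvector is (2,3) - i(-1,-2) = (2 + i, 3 + 2i).
A real fundamental pair from Re and Im of e^((-2+2i)t)v: X_1 = e^(-2t)(cos(2t)·(2,3) + sin(2t)·(-1,-2)), X_2 = e^(-2t)(sin(2t)·(2,3) - cos(2t)·(-1,-2)).
General solution: C_1X_1 + C_2X_2.
Applying p(0)=3, q(0)=-4 gives C_1=10, C_2=-17.

p(t) = -44e^(-2t)sin(2t) + 3e^(-2t)cos(2t), q(t) = -71e^(-2t)sin(2t) - 4e^(-2t)cos(2t)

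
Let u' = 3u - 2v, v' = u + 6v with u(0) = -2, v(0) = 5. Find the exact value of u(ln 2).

A = [[3,-2],[1,6]]; eigenvalues λ = 4, 5.
Eigenvectors: (-2,1) for λ=4, (-1,1) for λ=5.
From the initial condition, c_1 = -3, c_2 = 8.
u(ln 2) = (-3)(2^4)(-2) + (8)(2^5)(-1) = -160.

-160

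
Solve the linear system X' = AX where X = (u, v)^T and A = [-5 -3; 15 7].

Coefficient matrix A = [[-5, -3], [15, 7]].
Characteristic polynomial det(A - λI) = λ^2 - 2λ + 10 = 0.
Eigenvalues λ = 1 ± 3i (complex conjugate pair).
For λ=1+3i: an eigenvector is (0,1) - i(-1,2) = (0 + i, 1 - 2i).
A real fundamental pair from Re and Im of e^((1+3i)t)v: X_1 = e^(t)(cos(3t)·(0,1) + sin(3t)·(-1,2)), X_2 = e^(t)(sin(3t)·(0,1) - cos(3t)·(-1,2)).
General solution: c_1X_1 + c_2X_2.

u(t) = -c_1e^(t)sin(3t) + c_2e^(t)cos(3t), v(t) = 2c_1e^(t)sin(3t) + c_1e^(t)cos(3t) + c_2e^(t)sin(3t) - 2c_2e^(t)cos(3t)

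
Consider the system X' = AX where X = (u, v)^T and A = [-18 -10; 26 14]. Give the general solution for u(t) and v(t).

u(t) = -2c_1e^(-2t)sin(2t) - c_1e^(-2t)cos(2t) - c_2e^(-2t)sin(2t) + 2c_2e^(-2t)cos(2t), v(t) = 3c_1e^(-2t)sin(2t) + 2c_1e^(-2t)cos(2t) + 2c_2e^(-2t)sin(2t) - 3c_2e^(-2t)cos(2t)

Coefficient matrix A = [[-18, -10], [26, 14]].
Characteristic polynomial det(A - λI) = λ^2 + 4λ + 8 = 0.
Eigenvalues λ = -2 ± 2i (complex conjugate pair).
For λ=-2+2i: an eigenvector is (-1,2) - i(-2,3) = (-1 + 2i, 2 - 3i).
A real fundamental pair from Re and Im of e^((-2+2i)t)v: X_1 = e^(-2t)(cos(2t)·(-1,2) + sin(2t)·(-2,3)), X_2 = e^(-2t)(sin(2t)·(-1,2) - cos(2t)·(-2,3)).
General solution: c_1X_1 + c_2X_2.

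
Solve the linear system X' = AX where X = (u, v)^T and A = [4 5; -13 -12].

u(t) = -K_1e^(-4t)sin(t) - 2K_1e^(-4t)cos(t) - 2K_2e^(-4t)sin(t) + K_2e^(-4t)cos(t), v(t) = 2K_1e^(-4t)sin(t) + 3K_1e^(-4t)cos(t) + 3K_2e^(-4t)sin(t) - 2K_2e^(-4t)cos(t)

Coefficient matrix A = [[4, 5], [-13, -12]].
Characteristic polynomial det(A - λI) = λ^2 + 8λ + 17 = 0.
Eigenvalues λ = -4 ± i (complex conjugate pair).
For λ=-4+i: an eigenvector is (-2,3) - i(-1,2) = (-2 + i, 3 - 2i).
A real fundamental pair from Re and Im of e^((-4+i)t)v: X_1 = e^(-4t)(cos(t)·(-2,3) + sin(t)·(-1,2)), X_2 = e^(-4t)(sin(t)·(-2,3) - cos(t)·(-1,2)).
General solution: K_1X_1 + K_2X_2.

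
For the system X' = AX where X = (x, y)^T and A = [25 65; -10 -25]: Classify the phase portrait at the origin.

center

A = [[25,65],[-10,-25]]; det(A-λI) = λ^2 + 25.
λ = 0 ± 5i: zero real part.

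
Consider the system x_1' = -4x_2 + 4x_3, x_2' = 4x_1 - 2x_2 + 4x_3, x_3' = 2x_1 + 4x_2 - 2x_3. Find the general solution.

Coefficient matrix A = [[0, -4, 4], [4, -2, 4], [2, 4, -2]].
det(A - λI) = 0 gives eigenvalues λ = -2, -4, 2.
For λ=-2: eigenvector (-2,1,2).
For λ=-4: eigenvector (1,0,-1).
For λ=2: eigenvector (0,1,1).
General solution: c_1e^(-2t)(-2,1,2) + c_2e^(-4t)(1,0,-1) + c_3e^(2t)(0,1,1).

x_1(t) = -2c_1e^(-2t) + c_2e^(-4t), x_2(t) = c_1e^(-2t) + c_3e^(2t), x_3(t) = 2c_1e^(-2t) - c_2e^(-4t) + c_3e^(2t)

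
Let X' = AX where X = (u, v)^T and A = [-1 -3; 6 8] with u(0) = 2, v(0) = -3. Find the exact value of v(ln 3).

A = [[-1,-3],[6,8]]; eigenvalues λ = 2, 5.
Eigenvectors: (-1,1) for λ=2, (1,-2) for λ=5.
From the initial condition, c_1 = -1, c_2 = 1.
v(ln 3) = (-1)(3^2)(1) + (1)(3^5)(-2) = -495.

-495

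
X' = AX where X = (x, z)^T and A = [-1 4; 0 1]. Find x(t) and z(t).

x(t) = C_1e^(-t) + 2C_2e^(t), z(t) = C_2e^(t)

Coefficient matrix A = [[-1, 4], [0, 1]].
Characteristic polynomial det(A - λI) = λ^2 - 1 = 0.
Eigenvalues λ = -1, 1.
For λ=-1: (A-λI) row 1 is [0, 4], so an eigenvector is (1, 0).
For λ=1: (A-λI) row 1 is [-2, 4], so an eigenvector is (2, 1).
General solution: C_1e^(-t)(1,0) + C_2e^(t)(2,1).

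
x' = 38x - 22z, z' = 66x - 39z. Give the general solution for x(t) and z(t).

x(t) = 2C_1e^(5t) - C_2e^(-6t), z(t) = 3C_1e^(5t) - 2C_2e^(-6t)

Coefficient matrix A = [[38, -22], [66, -39]].
Characteristic polynomial det(A - λI) = λ^2 + λ - 30 = 0.
Eigenvalues λ = 5, -6.
For λ=5: (A-λI) row 1 is [33, -22], so an eigenvector is (2, 3).
For λ=-6: (A-λI) row 1 is [44, -22], so an eigenvector is (-1, -2).
General solution: C_1e^(5t)(2,3) + C_2e^(-6t)(-1,-2).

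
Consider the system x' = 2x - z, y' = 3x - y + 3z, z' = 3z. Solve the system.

Coefficient matrix A = [[2, 0, -1], [3, -1, 3], [0, 0, 3]].
det(A - λI) = 0 gives eigenvalues λ = 2, -1, 3.
For λ=2: eigenvector (-1,-1,0).
For λ=-1: eigenvector (0,-1,0).
For λ=3: eigenvector (-1,0,1).
General solution: C_1e^(2t)(-1,-1,0) + C_2e^(-t)(0,-1,0) + C_3e^(3t)(-1,0,1).

x(t) = -C_1e^(2t) - C_3e^(3t), y(t) = -C_1e^(2t) - C_2e^(-t), z(t) = C_3e^(3t)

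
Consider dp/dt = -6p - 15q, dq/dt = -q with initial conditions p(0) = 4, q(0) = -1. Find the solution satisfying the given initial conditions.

Coefficient matrix A = [[-6, -15], [0, -1]].
Characteristic polynomial det(A - λI) = λ^2 + 7λ + 6 = 0.
Eigenvalues λ = -1, -6.
For λ=-1: (A-λI) row 1 is [-5, -15], so an eigenvector is (-3, 1).
For λ=-6: (A-λI) row 1 is [0, -15], so an eigenvector is (-1, 0).
General solution: C_1e^(-t)(-3,1) + C_2e^(-6t)(-1,0).
Applying p(0)=4, q(0)=-1 gives C_1=-1, C_2=-1.

p(t) = 3e^(-t) + e^(-6t), q(t) = -e^(-t)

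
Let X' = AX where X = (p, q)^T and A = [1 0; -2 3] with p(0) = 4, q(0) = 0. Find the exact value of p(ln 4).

A = [[1,0],[-2,3]]; eigenvalues λ = 3, 1.
Eigenvectors: (0,-1) for λ=3, (1,1) for λ=1.
From the initial condition, c_1 = 4, c_2 = 4.
p(ln 4) = (4)(4^3)(0) + (4)(4^1)(1) = 16.

16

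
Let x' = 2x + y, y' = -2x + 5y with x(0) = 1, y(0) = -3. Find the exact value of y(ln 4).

-1728

A = [[2,1],[-2,5]]; eigenvalues λ = 3, 4.
Eigenvectors: (-1,-1) for λ=3, (1,2) for λ=4.
From the initial condition, c_1 = -5, c_2 = -4.
y(ln 4) = (-5)(4^3)(-1) + (-4)(4^4)(2) = -1728.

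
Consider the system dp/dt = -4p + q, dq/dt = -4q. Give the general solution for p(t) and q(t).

Coefficient matrix A = [[-4, 1], [0, -4]].
Characteristic polynomial det(A - λI) = λ^2 + 8λ + 16 = 0.
Single eigenvalue λ = -4 with algebraic multiplicity 2.
Eigenvector v = (1,0); generalized eigenvector w with (A-λI)w=v is (-2,1).
General solution: e^(-4t)[c_1·v + c_2·(t·v + w)].

p(t) = c_1e^(-4t) + c_2te^(-4t) - 2c_2e^(-4t), q(t) = c_2e^(-4t)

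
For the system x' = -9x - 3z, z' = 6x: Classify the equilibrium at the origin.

stable node

A = [[-9,-3],[6,0]]; det(A-λI) = λ^2 + 9λ + 18.
λ = -3, -6: both negative.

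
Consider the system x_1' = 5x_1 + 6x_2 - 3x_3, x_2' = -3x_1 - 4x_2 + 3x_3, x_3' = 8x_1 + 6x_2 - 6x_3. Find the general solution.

Coefficient matrix A = [[5, 6, -3], [-3, -4, 3], [8, 6, -6]].
det(A - λI) = 0 gives eigenvalues λ = 2, -4, -3.
For λ=2: eigenvector (1,0,1).
For λ=-4: eigenvector (-1,1,-1).
For λ=-3: eigenvector (-3,3,-2).
General solution: c_1e^(2t)(1,0,1) + c_2e^(-4t)(-1,1,-1) + c_3e^(-3t)(-3,3,-2).

x_1(t) = c_1e^(2t) - c_2e^(-4t) - 3c_3e^(-3t), x_2(t) = c_2e^(-4t) + 3c_3e^(-3t), x_3(t) = c_1e^(2t) - c_2e^(-4t) - 2c_3e^(-3t)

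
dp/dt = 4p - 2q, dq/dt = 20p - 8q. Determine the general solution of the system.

Coefficient matrix A = [[4, -2], [20, -8]].
Characteristic polynomial det(A - λI) = λ^2 + 4λ + 8 = 0.
Eigenvalues λ = -2 ± 2i (complex conjugate pair).
For λ=-2+2i: an eigenvector is (-1,-3) - i(0,-1) = (-1, -3 + i).
A real fundamental pair from Re and Im of e^((-2+2i)t)v: X_1 = e^(-2t)(cos(2t)·(-1,-3) + sin(2t)·(0,-1)), X_2 = e^(-2t)(sin(2t)·(-1,-3) - cos(2t)·(0,-1)).
General solution: C_1X_1 + C_2X_2.

p(t) = -C_1e^(-2t)cos(2t) - C_2e^(-2t)sin(2t), q(t) = -C_1e^(-2t)sin(2t) - 3C_1e^(-2t)cos(2t) - 3C_2e^(-2t)sin(2t) + C_2e^(-2t)cos(2t)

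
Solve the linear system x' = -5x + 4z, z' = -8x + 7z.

x(t) = -C_1e^(3t) - C_2e^(-t), z(t) = -2C_1e^(3t) - C_2e^(-t)

Coefficient matrix A = [[-5, 4], [-8, 7]].
Characteristic polynomial det(A - λI) = λ^2 - 2λ - 3 = 0.
Eigenvalues λ = 3, -1.
For λ=3: (A-λI) row 1 is [-8, 4], so an eigenvector is (-1, -2).
For λ=-1: (A-λI) row 1 is [-4, 4], so an eigenvector is (-1, -1).
General solution: C_1e^(3t)(-1,-2) + C_2e^(-t)(-1,-1).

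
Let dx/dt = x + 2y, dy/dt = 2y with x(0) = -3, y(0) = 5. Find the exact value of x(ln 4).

A = [[1,2],[0,2]]; eigenvalues λ = 1, 2.
Eigenvectors: (-1,0) for λ=1, (-2,-1) for λ=2.
From the initial condition, c_1 = 13, c_2 = -5.
x(ln 4) = (13)(4^1)(-1) + (-5)(4^2)(-2) = 108.

108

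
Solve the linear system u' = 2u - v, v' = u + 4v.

u(t) = -K_1e^(3t) - K_2te^(3t) - K_2e^(3t), v(t) = K_1e^(3t) + K_2te^(3t) + 2K_2e^(3t)

Coefficient matrix A = [[2, -1], [1, 4]].
Characteristic polynomial det(A - λI) = λ^2 - 6λ + 9 = 0.
Single eigenvalue λ = 3 with algebraic multiplicity 2.
Eigenvector v = (-1,1); generalized eigenvector w with (A-λI)w=v is (-1,2).
General solution: e^(3t)[K_1·v + K_2·(t·v + w)].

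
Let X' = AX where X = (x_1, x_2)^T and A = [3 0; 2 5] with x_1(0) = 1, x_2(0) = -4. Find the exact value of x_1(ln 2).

8

A = [[3,0],[2,5]]; eigenvalues λ = 5, 3.
Eigenvectors: (0,-1) for λ=5, (-1,1) for λ=3.
From the initial condition, c_1 = 3, c_2 = -1.
x_1(ln 2) = (3)(2^5)(0) + (-1)(2^3)(-1) = 8.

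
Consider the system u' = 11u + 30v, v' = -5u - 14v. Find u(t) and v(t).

Coefficient matrix A = [[11, 30], [-5, -14]].
Characteristic polynomial det(A - λI) = λ^2 + 3λ - 4 = 0.
Eigenvalues λ = 1, -4.
For λ=1: (A-λI) row 1 is [10, 30], so an eigenvector is (3, -1).
For λ=-4: (A-λI) row 1 is [15, 30], so an eigenvector is (-2, 1).
General solution: c_1e^(t)(3,-1) + c_2e^(-4t)(-2,1).

u(t) = 3c_1e^(t) - 2c_2e^(-4t), v(t) = -c_1e^(t) + c_2e^(-4t)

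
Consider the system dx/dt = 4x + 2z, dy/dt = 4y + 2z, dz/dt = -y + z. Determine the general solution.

x(t) = C_1e^(4t) - C_2e^(2t) - 2C_3e^(3t), y(t) = -C_2e^(2t) - 2C_3e^(3t), z(t) = C_2e^(2t) + C_3e^(3t)

Coefficient matrix A = [[4, 0, 2], [0, 4, 2], [0, -1, 1]].
det(A - λI) = 0 gives eigenvalues λ = 4, 2, 3.
For λ=4: eigenvector (1,0,0).
For λ=2: eigenvector (-1,-1,1).
For λ=3: eigenvector (-2,-2,1).
General solution: C_1e^(4t)(1,0,0) + C_2e^(2t)(-1,-1,1) + C_3e^(3t)(-2,-2,1).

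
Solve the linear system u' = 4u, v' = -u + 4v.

Coefficient matrix A = [[4, 0], [-1, 4]].
Characteristic polynomial det(A - λI) = λ^2 - 8λ + 16 = 0.
Single eigenvalue λ = 4 with algebraic multiplicity 2.
Eigenvector v = (0,1); generalized eigenvector w with (A-λI)w=v is (-1,0).
General solution: e^(4t)[c_1·v + c_2·(t·v + w)].

u(t) = -c_2e^(4t), v(t) = c_1e^(4t) + c_2te^(4t)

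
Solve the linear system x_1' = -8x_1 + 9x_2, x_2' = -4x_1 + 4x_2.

Coefficient matrix A = [[-8, 9], [-4, 4]].
Characteristic polynomial det(A - λI) = λ^2 + 4λ + 4 = 0.
Single eigenvalue λ = -2 with algebraic multiplicity 2.
Eigenvector v = (3,2); generalized eigenvector w with (A-λI)w=v is (1,1).
General solution: e^(-2t)[C_1·v + C_2·(t·v + w)].

x_1(t) = 3C_1e^(-2t) + 3C_2te^(-2t) + C_2e^(-2t), x_2(t) = 2C_1e^(-2t) + 2C_2te^(-2t) + C_2e^(-2t)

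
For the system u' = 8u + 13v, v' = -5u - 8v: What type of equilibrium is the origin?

A = [[8,13],[-5,-8]]; det(A-λI) = λ^2 + 1.
λ = 0 ± i: zero real part.

center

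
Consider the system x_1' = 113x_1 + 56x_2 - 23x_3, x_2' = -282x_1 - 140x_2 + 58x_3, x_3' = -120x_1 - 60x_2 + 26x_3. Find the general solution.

x_1(t) = K_1e^(t) - 2K_2e^(-4t) - 3K_3e^(2t), x_2(t) = -2K_1e^(t) + 5K_2e^(-4t) + 8K_3e^(2t), x_3(t) = 2K_2e^(-4t) + 5K_3e^(2t)

Coefficient matrix A = [[113, 56, -23], [-282, -140, 58], [-120, -60, 26]].
det(A - λI) = 0 gives eigenvalues λ = 1, -4, 2.
For λ=1: eigenvector (1,-2,0).
For λ=-4: eigenvector (-2,5,2).
For λ=2: eigenvector (-3,8,5).
General solution: K_1e^(t)(1,-2,0) + K_2e^(-4t)(-2,5,2) + K_3e^(2t)(-3,8,5).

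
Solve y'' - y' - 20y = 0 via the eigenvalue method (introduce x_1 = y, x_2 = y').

Let x_1 = y, x_2 = y'. Then x_1' = x_2 and x_2' = 20x_1 + x_2.
A = [[0,1],[20,1]]; det(A-λI) = λ^2 - λ - 20.
Eigenvalues λ = 5, -4 with eigenvectors (1,5), (1,-4).

y(t) = K_1e^(5t) + K_2e^(-4t)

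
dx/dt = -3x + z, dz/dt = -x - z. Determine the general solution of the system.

x(t) = -K_1e^(-2t) - K_2te^(-2t) + 3K_2e^(-2t), z(t) = -K_1e^(-2t) - K_2te^(-2t) + 2K_2e^(-2t)

Coefficient matrix A = [[-3, 1], [-1, -1]].
Characteristic polynomial det(A - λI) = λ^2 + 4λ + 4 = 0.
Single eigenvalue λ = -2 with algebraic multiplicity 2.
Eigenvector v = (-1,-1); generalized eigenvector w with (A-λI)w=v is (3,2).
General solution: e^(-2t)[K_1·v + K_2·(t·v + w)].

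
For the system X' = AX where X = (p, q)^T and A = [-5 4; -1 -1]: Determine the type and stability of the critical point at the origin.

A = [[-5,4],[-1,-1]]; det(A-λI) = λ^2 + 6λ + 9.
repeated λ = -3 with a single eigenvector.

stable improper node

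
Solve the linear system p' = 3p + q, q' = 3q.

Coefficient matrix A = [[3, 1], [0, 3]].
Characteristic polynomial det(A - λI) = λ^2 - 6λ + 9 = 0.
Single eigenvalue λ = 3 with algebraic multiplicity 2.
Eigenvector v = (-1,0); generalized eigenvector w with (A-λI)w=v is (-2,-1).
General solution: e^(3t)[c_1·v + c_2·(t·v + w)].

p(t) = -c_1e^(3t) - c_2te^(3t) - 2c_2e^(3t), q(t) = -c_2e^(3t)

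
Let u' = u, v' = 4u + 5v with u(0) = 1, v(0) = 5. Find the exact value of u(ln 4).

4

A = [[1,0],[4,5]]; eigenvalues λ = 5, 1.
Eigenvectors: (0,1) for λ=5, (1,-1) for λ=1.
From the initial condition, c_1 = 6, c_2 = 1.
u(ln 4) = (6)(4^5)(0) + (1)(4^1)(1) = 4.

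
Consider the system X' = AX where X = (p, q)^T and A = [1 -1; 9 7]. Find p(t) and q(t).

Coefficient matrix A = [[1, -1], [9, 7]].
Characteristic polynomial det(A - λI) = λ^2 - 8λ + 16 = 0.
Single eigenvalue λ = 4 with algebraic multiplicity 2.
Eigenvector v = (1,-3); generalized eigenvector w with (A-λI)w=v is (0,-1).
General solution: e^(4t)[K_1·v + K_2·(t·v + w)].

p(t) = K_1e^(4t) + K_2te^(4t), q(t) = -3K_1e^(4t) - 3K_2te^(4t) - K_2e^(4t)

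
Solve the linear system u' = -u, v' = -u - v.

u(t) = c_2e^(-t), v(t) = -c_1e^(-t) - c_2te^(-t) - c_2e^(-t)

Coefficient matrix A = [[-1, 0], [-1, -1]].
Characteristic polynomial det(A - λI) = λ^2 + 2λ + 1 = 0.
Single eigenvalue λ = -1 with algebraic multiplicity 2.
Eigenvector v = (0,-1); generalized eigenvector w with (A-λI)w=v is (1,-1).
General solution: e^(-t)[c_1·v + c_2·(t·v + w)].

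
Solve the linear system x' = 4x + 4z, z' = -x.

x(t) = -2C_1e^(2t) - 2C_2te^(2t) + 3C_2e^(2t), z(t) = C_1e^(2t) + C_2te^(2t) - 2C_2e^(2t)

Coefficient matrix A = [[4, 4], [-1, 0]].
Characteristic polynomial det(A - λI) = λ^2 - 4λ + 4 = 0.
Single eigenvalue λ = 2 with algebraic multiplicity 2.
Eigenvector v = (-2,1); generalized eigenvector w with (A-λI)w=v is (3,-2).
General solution: e^(2t)[C_1·v + C_2·(t·v + w)].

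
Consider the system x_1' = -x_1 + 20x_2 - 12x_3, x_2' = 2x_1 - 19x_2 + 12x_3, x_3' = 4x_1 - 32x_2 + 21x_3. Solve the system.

Coefficient matrix A = [[-1, 20, -12], [2, -19, 12], [4, -32, 21]].
det(A - λI) = 0 gives eigenvalues λ = 3, 1, -3.
For λ=3: eigenvector (1,-1,-2).
For λ=1: eigenvector (2,-1,-2).
For λ=-3: eigenvector (2,-2,-3).
General solution: C_1e^(3t)(1,-1,-2) + C_2e^(t)(2,-1,-2) + C_3e^(-3t)(2,-2,-3).

x_1(t) = C_1e^(3t) + 2C_2e^(t) + 2C_3e^(-3t), x_2(t) = -C_1e^(3t) - C_2e^(t) - 2C_3e^(-3t), x_3(t) = -2C_1e^(3t) - 2C_2e^(t) - 3C_3e^(-3t)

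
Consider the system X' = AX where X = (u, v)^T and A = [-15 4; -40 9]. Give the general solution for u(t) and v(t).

Coefficient matrix A = [[-15, 4], [-40, 9]].
Characteristic polynomial det(A - λI) = λ^2 + 6λ + 25 = 0.
Eigenvalues λ = -3 ± 4i (complex conjugate pair).
For λ=-3+4i: an eigenvector is (0,1) - i(1,3) = (0 - i, 1 - 3i).
A real fundamental pair from Re and Im of e^((-3+4i)t)v: X_1 = e^(-3t)(cos(4t)·(0,1) + sin(4t)·(1,3)), X_2 = e^(-3t)(sin(4t)·(0,1) - cos(4t)·(1,3)).
General solution: c_1X_1 + c_2X_2.

u(t) = c_1e^(-3t)sin(4t) - c_2e^(-3t)cos(4t), v(t) = 3c_1e^(-3t)sin(4t) + c_1e^(-3t)cos(4t) + c_2e^(-3t)sin(4t) - 3c_2e^(-3t)cos(4t)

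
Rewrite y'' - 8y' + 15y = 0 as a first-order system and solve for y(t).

y(t) = K_1e^(5t) + K_2e^(3t)

Let x_1 = y, x_2 = y'. Then x_1' = x_2 and x_2' = -15x_1 + 8x_2.
A = [[0,1],[-15,8]]; det(A-λI) = λ^2 - 8λ + 15.
Eigenvalues λ = 5, 3 with eigenvectors (1,5), (1,3).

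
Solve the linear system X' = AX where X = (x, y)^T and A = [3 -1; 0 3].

x(t) = K_1e^(3t) + K_2te^(3t) - 2K_2e^(3t), y(t) = -K_2e^(3t)

Coefficient matrix A = [[3, -1], [0, 3]].
Characteristic polynomial det(A - λI) = λ^2 - 6λ + 9 = 0.
Single eigenvalue λ = 3 with algebraic multiplicity 2.
Eigenvector v = (1,0); generalized eigenvector w with (A-λI)w=v is (-2,-1).
General solution: e^(3t)[K_1·v + K_2·(t·v + w)].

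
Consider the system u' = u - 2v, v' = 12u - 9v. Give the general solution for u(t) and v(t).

Coefficient matrix A = [[1, -2], [12, -9]].
Characteristic polynomial det(A - λI) = λ^2 + 8λ + 15 = 0.
Eigenvalues λ = -5, -3.
For λ=-5: (A-λI) row 1 is [6, -2], so an eigenvector is (1, 3).
For λ=-3: (A-λI) row 1 is [4, -2], so an eigenvector is (1, 2).
General solution: C_1e^(-5t)(1,3) + C_2e^(-3t)(1,2).

u(t) = C_1e^(-5t) + C_2e^(-3t), v(t) = 3C_1e^(-5t) + 2C_2e^(-3t)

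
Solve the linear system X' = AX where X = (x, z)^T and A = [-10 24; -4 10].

Coefficient matrix A = [[-10, 24], [-4, 10]].
Characteristic polynomial det(A - λI) = λ^2 - 4 = 0.
Eigenvalues λ = 2, -2.
For λ=2: (A-λI) row 1 is [-12, 24], so an eigenvector is (2, 1).
For λ=-2: (A-λI) row 1 is [-8, 24], so an eigenvector is (-3, -1).
General solution: K_1e^(2t)(2,1) + K_2e^(-2t)(-3,-1).

x(t) = 2K_1e^(2t) - 3K_2e^(-2t), z(t) = K_1e^(2t) - K_2e^(-2t)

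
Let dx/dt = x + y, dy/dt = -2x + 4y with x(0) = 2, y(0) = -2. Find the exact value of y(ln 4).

A = [[1,1],[-2,4]]; eigenvalues λ = 3, 2.
Eigenvectors: (-1,-2) for λ=3, (-1,-1) for λ=2.
From the initial condition, c_1 = 4, c_2 = -6.
y(ln 4) = (4)(4^3)(-2) + (-6)(4^2)(-1) = -416.

-416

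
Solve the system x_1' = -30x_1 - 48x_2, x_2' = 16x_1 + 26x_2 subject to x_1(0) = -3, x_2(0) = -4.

Coefficient matrix A = [[-30, -48], [16, 26]].
Characteristic polynomial det(A - λI) = λ^2 + 4λ - 12 = 0.
Eigenvalues λ = -6, 2.
For λ=-6: (A-λI) row 1 is [-24, -48], so an eigenvector is (2, -1).
For λ=2: (A-λI) row 1 is [-32, -48], so an eigenvector is (3, -2).
General solution: c_1e^(-6t)(2,-1) + c_2e^(2t)(3,-2).
Applying x_1(0)=-3, x_2(0)=-4 gives c_1=-18, c_2=11.

x_1(t) = 33e^(2t) - 36e^(-6t), x_2(t) = -22e^(2t) + 18e^(-6t)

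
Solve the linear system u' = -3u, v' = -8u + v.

u(t) = -c_1e^(-3t), v(t) = -2c_1e^(-3t) - c_2e^(t)

Coefficient matrix A = [[-3, 0], [-8, 1]].
Characteristic polynomial det(A - λI) = λ^2 + 2λ - 3 = 0.
Eigenvalues λ = -3, 1.
For λ=-3: (A-λI) row 2 is [-8, 4], so an eigenvector is (-1, -2).
For λ=1: (A-λI) row 1 is [-4, 0], so an eigenvector is (0, -1).
General solution: c_1e^(-3t)(-1,-2) + c_2e^(t)(0,-1).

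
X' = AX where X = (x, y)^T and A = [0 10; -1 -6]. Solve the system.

x(t) = -c_1e^(-3t)sin(t) + 3c_1e^(-3t)cos(t) + 3c_2e^(-3t)sin(t) + c_2e^(-3t)cos(t), y(t) = -c_1e^(-3t)cos(t) - c_2e^(-3t)sin(t)

Coefficient matrix A = [[0, 10], [-1, -6]].
Characteristic polynomial det(A - λI) = λ^2 + 6λ + 10 = 0.
Eigenvalues λ = -3 ± i (complex conjugate pair).
For λ=-3+i: an eigenvector is (3,-1) - i(-1,0) = (3 + i, -1).
A real fundamental pair from Re and Im of e^((-3+i)t)v: X_1 = e^(-3t)(cos(t)·(3,-1) + sin(t)·(-1,0)), X_2 = e^(-3t)(sin(t)·(3,-1) - cos(t)·(-1,0)).
General solution: c_1X_1 + c_2X_2.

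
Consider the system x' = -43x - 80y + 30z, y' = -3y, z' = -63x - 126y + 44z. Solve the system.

Coefficient matrix A = [[-43, -80, 30], [0, -3, 0], [-63, -126, 44]].
det(A - λI) = 0 gives eigenvalues λ = -3, -1, 2.
For λ=-3: eigenvector (-2,1,0).
For λ=-1: eigenvector (5,0,7).
For λ=2: eigenvector (2,0,3).
General solution: C_1e^(-3t)(-2,1,0) + C_2e^(-t)(5,0,7) + C_3e^(2t)(2,0,3).

x(t) = -2C_1e^(-3t) + 5C_2e^(-t) + 2C_3e^(2t), y(t) = C_1e^(-3t), z(t) = 7C_2e^(-t) + 3C_3e^(2t)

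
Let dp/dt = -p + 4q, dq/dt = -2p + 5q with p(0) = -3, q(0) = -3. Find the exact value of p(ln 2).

A = [[-1,4],[-2,5]]; eigenvalues λ = 1, 3.
Eigenvectors: (-2,-1) for λ=1, (1,1) for λ=3.
From the initial condition, c_1 = 0, c_2 = -3.
p(ln 2) = (0)(2^1)(-2) + (-3)(2^3)(1) = -24.

-24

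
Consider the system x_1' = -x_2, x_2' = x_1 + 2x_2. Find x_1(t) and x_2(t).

Coefficient matrix A = [[0, -1], [1, 2]].
Characteristic polynomial det(A - λI) = λ^2 - 2λ + 1 = 0.
Single eigenvalue λ = 1 with algebraic multiplicity 2.
Eigenvector v = (-1,1); generalized eigenvector w with (A-λI)w=v is (2,-1).
General solution: e^(t)[C_1·v + C_2·(t·v + w)].

x_1(t) = -C_1e^(t) - C_2te^(t) + 2C_2e^(t), x_2(t) = C_1e^(t) + C_2te^(t) - C_2e^(t)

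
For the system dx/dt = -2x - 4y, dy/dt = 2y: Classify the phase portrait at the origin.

saddle

A = [[-2,-4],[0,2]]; det(A-λI) = λ^2 - 4.
λ = 2, -2: opposite signs.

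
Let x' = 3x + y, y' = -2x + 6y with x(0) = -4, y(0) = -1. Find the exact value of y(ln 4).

4352

A = [[3,1],[-2,6]]; eigenvalues λ = 5, 4.
Eigenvectors: (1,2) for λ=5, (-1,-1) for λ=4.
From the initial condition, c_1 = 3, c_2 = 7.
y(ln 4) = (3)(4^5)(2) + (7)(4^4)(-1) = 4352.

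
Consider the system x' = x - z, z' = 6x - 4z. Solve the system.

Coefficient matrix A = [[1, -1], [6, -4]].
Characteristic polynomial det(A - λI) = λ^2 + 3λ + 2 = 0.
Eigenvalues λ = -2, -1.
For λ=-2: (A-λI) row 1 is [3, -1], so an eigenvector is (1, 3).
For λ=-1: (A-λI) row 1 is [2, -1], so an eigenvector is (1, 2).
General solution: K_1e^(-2t)(1,3) + K_2e^(-t)(1,2).

x(t) = K_1e^(-2t) + K_2e^(-t), z(t) = 3K_1e^(-2t) + 2K_2e^(-t)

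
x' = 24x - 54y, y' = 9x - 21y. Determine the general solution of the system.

Coefficient matrix A = [[24, -54], [9, -21]].
Characteristic polynomial det(A - λI) = λ^2 - 3λ - 18 = 0.
Eigenvalues λ = 6, -3.
For λ=6: (A-λI) row 1 is [18, -54], so an eigenvector is (-3, -1).
For λ=-3: (A-λI) row 1 is [27, -54], so an eigenvector is (-2, -1).
General solution: c_1e^(6t)(-3,-1) + c_2e^(-3t)(-2,-1).

x(t) = -3c_1e^(6t) - 2c_2e^(-3t), y(t) = -c_1e^(6t) - c_2e^(-3t)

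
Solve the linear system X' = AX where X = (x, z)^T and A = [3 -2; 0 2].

x(t) = -K_1e^(3t) + 2K_2e^(2t), z(t) = K_2e^(2t)

Coefficient matrix A = [[3, -2], [0, 2]].
Characteristic polynomial det(A - λI) = λ^2 - 5λ + 6 = 0.
Eigenvalues λ = 3, 2.
For λ=3: (A-λI) row 1 is [0, -2], so an eigenvector is (-1, 0).
For λ=2: (A-λI) row 1 is [1, -2], so an eigenvector is (2, 1).
General solution: K_1e^(3t)(-1,0) + K_2e^(2t)(2,1).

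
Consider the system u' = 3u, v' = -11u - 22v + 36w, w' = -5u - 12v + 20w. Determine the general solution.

u(t) = c_2e^(3t), v(t) = 3c_1e^(2t) + c_2e^(3t) - 2c_3e^(-4t), w(t) = 2c_1e^(2t) + c_2e^(3t) - c_3e^(-4t)

Coefficient matrix A = [[3, 0, 0], [-11, -22, 36], [-5, -12, 20]].
det(A - λI) = 0 gives eigenvalues λ = 2, 3, -4.
For λ=2: eigenvector (0,3,2).
For λ=3: eigenvector (1,1,1).
For λ=-4: eigenvector (0,-2,-1).
General solution: c_1e^(2t)(0,3,2) + c_2e^(3t)(1,1,1) + c_3e^(-4t)(0,-2,-1).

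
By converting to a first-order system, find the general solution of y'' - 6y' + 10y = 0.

Let x_1 = y, x_2 = y'. Then x_1' = x_2 and x_2' = -10x_1 + 6x_2.
A = [[0,1],[-10,6]]; det(A-λI) = λ^2 - 6λ + 10.
Eigenvalues λ = 3 ± i.

y(t) = c_1e^(3t)cos(t) + c_2e^(3t)sin(t)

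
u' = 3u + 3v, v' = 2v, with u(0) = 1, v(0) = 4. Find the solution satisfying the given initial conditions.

Coefficient matrix A = [[3, 3], [0, 2]].
Characteristic polynomial det(A - λI) = λ^2 - 5λ + 6 = 0.
Eigenvalues λ = 2, 3.
For λ=2: (A-λI) row 1 is [1, 3], so an eigenvector is (-3, 1).
For λ=3: (A-λI) row 1 is [0, 3], so an eigenvector is (1, 0).
General solution: K_1e^(2t)(-3,1) + K_2e^(3t)(1,0).
Applying u(0)=1, v(0)=4 gives K_1=4, K_2=13.

u(t) = 13e^(3t) - 12e^(2t), v(t) = 4e^(2t)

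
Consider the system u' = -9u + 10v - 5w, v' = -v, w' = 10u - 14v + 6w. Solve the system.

Coefficient matrix A = [[-9, 10, -5], [0, -1, 0], [10, -14, 6]].
det(A - λI) = 0 gives eigenvalues λ = 1, -1, -4.
For λ=1: eigenvector (-1,0,2).
For λ=-1: eigenvector (0,1,2).
For λ=-4: eigenvector (1,0,-1).
General solution: C_1e^(t)(-1,0,2) + C_2e^(-t)(0,1,2) + C_3e^(-4t)(1,0,-1).

u(t) = -C_1e^(t) + C_3e^(-4t), v(t) = C_2e^(-t), w(t) = 2C_1e^(t) + 2C_2e^(-t) - C_3e^(-4t)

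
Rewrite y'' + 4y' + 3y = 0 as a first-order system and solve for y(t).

y(t) = c_1e^(-t) + c_2e^(-3t)

Let x_1 = y, x_2 = y'. Then x_1' = x_2 and x_2' = -3x_1 - 4x_2.
A = [[0,1],[-3,-4]]; det(A-λI) = λ^2 + 4λ + 3.
Eigenvalues λ = -1, -3 with eigenvectors (1,-1), (1,-3).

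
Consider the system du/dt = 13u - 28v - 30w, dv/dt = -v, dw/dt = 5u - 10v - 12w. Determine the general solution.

Coefficient matrix A = [[13, -28, -30], [0, -1, 0], [5, -10, -12]].
det(A - λI) = 0 gives eigenvalues λ = -1, 3, -2.
For λ=-1: eigenvector (2,1,0).
For λ=3: eigenvector (3,0,1).
For λ=-2: eigenvector (2,0,1).
General solution: K_1e^(-t)(2,1,0) + K_2e^(3t)(3,0,1) + K_3e^(-2t)(2,0,1).

u(t) = 2K_1e^(-t) + 3K_2e^(3t) + 2K_3e^(-2t), v(t) = K_1e^(-t), w(t) = K_2e^(3t) + K_3e^(-2t)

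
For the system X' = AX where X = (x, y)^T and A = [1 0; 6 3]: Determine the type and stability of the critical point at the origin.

unstable node

A = [[1,0],[6,3]]; det(A-λI) = λ^2 - 4λ + 3.
λ = 1, 3: both positive.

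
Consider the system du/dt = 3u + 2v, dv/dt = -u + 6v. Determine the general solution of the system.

u(t) = 2K_1e^(4t) - K_2e^(5t), v(t) = K_1e^(4t) - K_2e^(5t)

Coefficient matrix A = [[3, 2], [-1, 6]].
Characteristic polynomial det(A - λI) = λ^2 - 9λ + 20 = 0.
Eigenvalues λ = 4, 5.
For λ=4: (A-λI) row 1 is [-1, 2], so an eigenvector is (2, 1).
For λ=5: (A-λI) row 1 is [-2, 2], so an eigenvector is (-1, -1).
General solution: K_1e^(4t)(2,1) + K_2e^(5t)(-1,-1).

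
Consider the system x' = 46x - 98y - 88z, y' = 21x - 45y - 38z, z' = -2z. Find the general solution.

x(t) = 2K_1e^(-3t) + 7K_2e^(4t) + 10K_3e^(-2t), y(t) = K_1e^(-3t) + 3K_2e^(4t) + 4K_3e^(-2t), z(t) = K_3e^(-2t)

Coefficient matrix A = [[46, -98, -88], [21, -45, -38], [0, 0, -2]].
det(A - λI) = 0 gives eigenvalues λ = -3, 4, -2.
For λ=-3: eigenvector (2,1,0).
For λ=4: eigenvector (7,3,0).
For λ=-2: eigenvector (10,4,1).
General solution: K_1e^(-3t)(2,1,0) + K_2e^(4t)(7,3,0) + K_3e^(-2t)(10,4,1).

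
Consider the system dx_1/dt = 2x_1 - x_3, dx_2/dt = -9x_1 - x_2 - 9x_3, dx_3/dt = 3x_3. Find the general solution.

x_1(t) = K_1e^(2t) - K_3e^(3t), x_2(t) = -3K_1e^(2t) + K_2e^(-t), x_3(t) = K_3e^(3t)

Coefficient matrix A = [[2, 0, -1], [-9, -1, -9], [0, 0, 3]].
det(A - λI) = 0 gives eigenvalues λ = 2, -1, 3.
For λ=2: eigenvector (1,-3,0).
For λ=-1: eigenvector (0,1,0).
For λ=3: eigenvector (-1,0,1).
General solution: K_1e^(2t)(1,-3,0) + K_2e^(-t)(0,1,0) + K_3e^(3t)(-1,0,1).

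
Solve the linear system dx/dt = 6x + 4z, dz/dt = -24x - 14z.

x(t) = -c_1e^(-2t) - c_2e^(-6t), z(t) = 2c_1e^(-2t) + 3c_2e^(-6t)

Coefficient matrix A = [[6, 4], [-24, -14]].
Characteristic polynomial det(A - λI) = λ^2 + 8λ + 12 = 0.
Eigenvalues λ = -2, -6.
For λ=-2: (A-λI) row 1 is [8, 4], so an eigenvector is (-1, 2).
For λ=-6: (A-λI) row 1 is [12, 4], so an eigenvector is (-1, 3).
General solution: c_1e^(-2t)(-1,2) + c_2e^(-6t)(-1,3).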